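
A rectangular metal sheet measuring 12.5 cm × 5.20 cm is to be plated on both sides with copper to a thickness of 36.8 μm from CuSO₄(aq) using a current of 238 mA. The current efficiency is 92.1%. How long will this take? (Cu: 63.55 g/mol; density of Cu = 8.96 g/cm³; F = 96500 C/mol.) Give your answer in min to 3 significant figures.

990 min

Plated area = 2 × 12.5 × 5.20 = 130.0 cm²
Volume = 130.0 × 36.8×10⁻⁴ cm = 0.4784 cm³
m(Cu) = 0.4784 × 8.96 = 4.286 g
n(Cu) = 4.286 / 63.55 = 0.06744 mol; n(e⁻) = 2 × 0.06744 = 0.1349 mol
Q = 0.1349 × 96500 / 0.921 = 14130 C
t = 14130 / 0.238 = 59370 s = 990 min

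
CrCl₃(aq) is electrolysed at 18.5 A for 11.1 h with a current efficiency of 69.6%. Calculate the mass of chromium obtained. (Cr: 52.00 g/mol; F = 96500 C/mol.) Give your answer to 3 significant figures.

Q = 18.5 × 39960 = 7.393×10^5 C
n(e⁻) = 7.393×10^5 / 96500 = 7.661 mol
Cr³⁺ + 3e⁻ → Cr, so theoretical m(Cr) = 2.554 × 52.00 = 132.8 g
Actual mass = 69.6% × 132.8 = 92.4 g

92.4 g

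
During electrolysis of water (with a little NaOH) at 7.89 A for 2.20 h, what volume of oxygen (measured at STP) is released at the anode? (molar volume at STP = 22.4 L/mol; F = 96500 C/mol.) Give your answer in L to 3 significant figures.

Q = It = 7.89 × 7920 = 62490 C
Moles of electrons = 62490 / 96500 = 0.6476 mol
2H₂O → O₂ + 4H⁺ + 4e⁻, so n(O₂) = 0.6476 / 4 = 0.1619 mol
V = 0.1619 × 22.4 = 3.627 L

3.63 L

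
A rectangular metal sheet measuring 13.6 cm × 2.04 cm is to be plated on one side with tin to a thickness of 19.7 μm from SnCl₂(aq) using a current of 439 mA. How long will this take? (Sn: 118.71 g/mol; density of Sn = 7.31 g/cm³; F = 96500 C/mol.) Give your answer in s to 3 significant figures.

Plated area = 13.6 × 2.04 = 27.74 cm²
Volume = 27.74 × 19.7×10⁻⁴ cm = 0.05465 cm³
m(Sn) = 0.05465 × 7.31 = 0.3995 g
n(Sn) = 0.3995 / 118.71 = 0.003365 mol; n(e⁻) = 2 × 0.003365 = 0.006730 mol
Q = 0.006730 × 96500 = 649.4 C
t = 649.4 / 0.439 = 1479 s

1480 s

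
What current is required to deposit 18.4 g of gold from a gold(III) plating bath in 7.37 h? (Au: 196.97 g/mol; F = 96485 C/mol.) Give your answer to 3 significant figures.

1.02 A

n(Au) = 18.4 / 196.97 = 0.09342 mol
Au³⁺ + 3e⁻ → Au, so n(e⁻) = 3 × 0.09342 = 0.2803 mol
Q = 0.2803 × 96485 = 27040 C
I = Q / t = 27040 / 26532 s = 1.02 A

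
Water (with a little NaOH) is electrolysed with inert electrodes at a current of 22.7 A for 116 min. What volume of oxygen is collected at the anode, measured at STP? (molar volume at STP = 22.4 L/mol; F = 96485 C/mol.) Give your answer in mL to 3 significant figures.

9170 mL

Charge passed = 22.7 × 6960 = 1.580×10^5 C
Moles of electrons = 1.580×10^5 / 96485 = 1.638 mol
2H₂O → O₂ + 4H⁺ + 4e⁻, so n(O₂) = 1.638 / 4 = 0.4095 mol
V = 0.4095 × 22.4 = 9.173 L
= 9170 mL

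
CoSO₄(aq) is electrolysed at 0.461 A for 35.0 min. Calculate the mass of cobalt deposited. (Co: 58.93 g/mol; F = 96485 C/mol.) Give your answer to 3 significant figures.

0.296 g

Charge passed = 0.461 × 2100 = 968.1 C
n(e⁻) = 968.1 / 96485 = 0.01003 mol
Co²⁺ + 2e⁻ → Co, so n(Co) = 0.01003 / 2 = 0.005015 mol
m = 0.005015 × 58.93 = 0.296 g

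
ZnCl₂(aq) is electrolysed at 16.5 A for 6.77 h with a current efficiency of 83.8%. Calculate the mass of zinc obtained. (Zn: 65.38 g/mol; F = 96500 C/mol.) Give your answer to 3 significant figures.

114 g

Q = 16.5 × 24372 = 4.021×10^5 C
n(e⁻) = 4.021×10^5 / 96500 = 4.167 mol
Zn²⁺ + 2e⁻ → Zn, so theoretical m(Zn) = 2.084 × 65.38 = 136.3 g
Actual mass = 83.8% × 136.3 = 114 g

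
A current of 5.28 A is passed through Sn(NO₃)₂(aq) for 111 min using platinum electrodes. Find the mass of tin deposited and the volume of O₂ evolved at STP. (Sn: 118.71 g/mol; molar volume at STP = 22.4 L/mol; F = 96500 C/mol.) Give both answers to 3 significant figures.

Q = 5.28 × 6660 = 35160 C; n(e⁻) = 35160 / 96500 = 0.3644 mol
Cathode: Sn²⁺ + 2e⁻ → Sn → n(Sn) = 0.3644/2 = 0.1822 mol → 21.6 g
Anode: 2H₂O → O₂ + 4H⁺ + 4e⁻ → n(O₂) = 0.3644/4 = 0.09110 mol → 2.04 L

21.6 g Sn; 2.04 L O₂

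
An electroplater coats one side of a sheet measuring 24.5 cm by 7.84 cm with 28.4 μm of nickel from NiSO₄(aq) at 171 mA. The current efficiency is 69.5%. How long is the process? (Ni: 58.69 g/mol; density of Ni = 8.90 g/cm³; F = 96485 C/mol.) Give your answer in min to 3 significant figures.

2240 min

Plated area = 24.5 × 7.84 = 192.1 cm²
Volume = 192.1 × 28.4×10⁻⁴ cm = 0.5456 cm³
m(Ni) = 0.5456 × 8.90 = 4.856 g
n(Ni) = 4.856 / 58.69 = 0.08274 mol; n(e⁻) = 2 × 0.08274 = 0.1655 mol
Q = 0.1655 × 96485 / 0.695 = 22980 C
t = 22980 / 0.171 = 1.344×10^5 s = 2240 min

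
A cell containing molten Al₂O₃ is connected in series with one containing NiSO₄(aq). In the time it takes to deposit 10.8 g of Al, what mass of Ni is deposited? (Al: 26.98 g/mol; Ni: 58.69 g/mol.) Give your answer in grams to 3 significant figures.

35.2 g

n(Al) = 10.8 / 26.98 = 0.4003 mol
Al³⁺ + 3e⁻ → Al, so n(e⁻) = 3 × 0.4003 = 1.201 mol
The cells are in series, so the same charge (and hence the same n(e⁻) = 1.201 mol) passes through both.
Ni²⁺ + 2e⁻ → Ni, so n(Ni) = 1.201 / 2 = 0.6005 mol
m(Ni) = 0.6005 × 58.69 = 35.2 g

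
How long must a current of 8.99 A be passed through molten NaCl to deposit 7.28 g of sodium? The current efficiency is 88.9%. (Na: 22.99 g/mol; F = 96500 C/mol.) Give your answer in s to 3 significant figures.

3820 s

n(Na) = 7.28 / 22.99 = 0.3167 mol
Na⁺ + e⁻ → Na, so n(e⁻) = 0.3167 mol
Q = 0.3167 × 96500 / 0.889 = 34380 C
t = Q / I = 34380 / 8.99 = 3824 s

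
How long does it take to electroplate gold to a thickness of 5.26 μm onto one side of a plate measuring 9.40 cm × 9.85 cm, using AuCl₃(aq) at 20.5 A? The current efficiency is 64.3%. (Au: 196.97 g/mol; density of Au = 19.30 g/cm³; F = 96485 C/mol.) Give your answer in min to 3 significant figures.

1.75 min

Plated area = 9.40 × 9.85 = 92.59 cm²
Volume = 92.59 × 5.26×10⁻⁴ cm = 0.04870 cm³
m(Au) = 0.04870 × 19.30 = 0.9399 g
n(Au) = 0.9399 / 196.97 = 0.004772 mol; n(e⁻) = 3 × 0.004772 = 0.01432 mol
Q = 0.01432 × 96485 / 0.643 = 2149 C
t = 2149 / 20.5 = 104.8 s = 1.75 min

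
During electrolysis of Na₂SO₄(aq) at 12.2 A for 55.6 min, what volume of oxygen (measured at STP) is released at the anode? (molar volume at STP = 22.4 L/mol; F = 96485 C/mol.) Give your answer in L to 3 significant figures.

Q = It = 12.2 × 3336 = 40700 C
n(e⁻) = 40700 / 96485 = 0.4218 mol
2H₂O → O₂ + 4H⁺ + 4e⁻, so n(O₂) = 0.4218 / 4 = 0.1055 mol
V = 0.1055 × 22.4 = 2.363 L

2.36 L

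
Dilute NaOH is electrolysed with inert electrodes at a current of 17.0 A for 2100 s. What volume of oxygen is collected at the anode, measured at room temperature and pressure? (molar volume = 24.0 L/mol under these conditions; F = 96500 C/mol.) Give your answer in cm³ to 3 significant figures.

2220 cm³

Charge passed = 17.0 × 2100 = 35700 C
n(e⁻) = Q/F = 35700/96500 = 0.3699 mol
2H₂O → O₂ + 4H⁺ + 4e⁻, so n(O₂) = 0.3699 / 4 = 0.09248 mol
V = 0.09248 × 24.0 = 2.220 L
= 2220 cm³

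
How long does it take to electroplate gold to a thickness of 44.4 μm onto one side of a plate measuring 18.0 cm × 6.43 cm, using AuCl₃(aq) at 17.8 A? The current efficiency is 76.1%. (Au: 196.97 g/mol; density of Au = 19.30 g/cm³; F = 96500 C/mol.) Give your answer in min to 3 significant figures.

Plated area = 18.0 × 6.43 = 115.7 cm²
Volume = 115.7 × 44.4×10⁻⁴ cm = 0.5137 cm³
m(Au) = 0.5137 × 19.30 = 9.914 g
n(Au) = 9.914 / 196.97 = 0.05033 mol; n(e⁻) = 3 × 0.05033 = 0.1510 mol
Q = 0.1510 × 96500 / 0.761 = 19150 C
t = 19150 / 17.8 = 1076 s = 17.9 min

17.9 min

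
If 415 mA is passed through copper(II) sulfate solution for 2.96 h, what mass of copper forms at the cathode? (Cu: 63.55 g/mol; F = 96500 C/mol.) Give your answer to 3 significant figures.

Q = It = 0.415 × 10656 = 4422 C
n(e⁻) = 4422 / 96500 = 0.04582 mol
Cu²⁺ + 2e⁻ → Cu, so n(Cu) = 0.04582 / 2 = 0.02291 mol
m = 0.02291 × 63.55 = 1.46 g

1.46 g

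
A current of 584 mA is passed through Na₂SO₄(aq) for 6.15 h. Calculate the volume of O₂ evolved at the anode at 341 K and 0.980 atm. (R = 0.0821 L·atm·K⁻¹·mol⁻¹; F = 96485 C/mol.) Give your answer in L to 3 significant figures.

Q = It = 0.584 × 22140 = 12930 C
Moles of electrons = 12930 / 96485 = 0.1340 mol
2H₂O → O₂ + 4H⁺ + 4e⁻, so n(O₂) = 0.1340 / 4 = 0.03350 mol
V = nRT/P = 0.03350 × 0.0821 × 341 / 0.980 = 0.9570 L

0.957 L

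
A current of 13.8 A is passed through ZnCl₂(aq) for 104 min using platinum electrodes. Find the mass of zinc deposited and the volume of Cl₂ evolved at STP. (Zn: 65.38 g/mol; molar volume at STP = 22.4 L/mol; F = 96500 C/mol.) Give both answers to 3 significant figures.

29.2 g Zn; 9.99 L Cl₂

Q = 13.8 × 6240 = 86110 C; n(e⁻) = 86110 / 96500 = 0.8923 mol
Cathode: Zn²⁺ + 2e⁻ → Zn → n(Zn) = 0.8923/2 = 0.4462 mol → 29.2 g
Anode: 2Cl⁻ → Cl₂ + 2e⁻ → n(Cl₂) = 0.8923/2 = 0.4462 mol → 9.99 L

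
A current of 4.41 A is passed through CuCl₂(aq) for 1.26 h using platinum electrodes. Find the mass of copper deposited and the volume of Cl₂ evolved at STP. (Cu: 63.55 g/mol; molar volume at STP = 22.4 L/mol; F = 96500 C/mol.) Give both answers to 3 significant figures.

Q = 4.41 × 4536 = 20000 C; n(e⁻) = 20000 / 96500 = 0.2073 mol
Cathode: Cu²⁺ + 2e⁻ → Cu → n(Cu) = 0.2073/2 = 0.1037 mol → 6.59 g
Anode: 2Cl⁻ → Cl₂ + 2e⁻ → n(Cl₂) = 0.2073/2 = 0.1037 mol → 2.32 L

6.59 g Cu; 2.32 L Cl₂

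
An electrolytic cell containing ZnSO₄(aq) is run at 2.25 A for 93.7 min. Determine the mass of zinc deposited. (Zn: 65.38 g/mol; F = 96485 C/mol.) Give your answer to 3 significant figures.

4.29 g

Q = It = 2.25 × 5622 = 12650 C
Moles of electrons = 12650 / 96485 = 0.1311 mol
Zn²⁺ + 2e⁻ → Zn, so n(Zn) = 0.1311 / 2 = 0.06555 mol
m = 0.06555 × 65.38 = 4.29 g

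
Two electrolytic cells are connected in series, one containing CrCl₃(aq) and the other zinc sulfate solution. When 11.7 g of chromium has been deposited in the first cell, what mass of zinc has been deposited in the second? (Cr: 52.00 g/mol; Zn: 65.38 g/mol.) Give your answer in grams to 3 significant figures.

22.1 g

n(Cr) = 11.7 / 52.00 = 0.2250 mol
Cr³⁺ + 3e⁻ → Cr, so n(e⁻) = 3 × 0.2250 = 0.6750 mol
Same current for the same time ⇒ same n(e⁻) = 0.6750 mol in both cells.
Zn²⁺ + 2e⁻ → Zn, so n(Zn) = 0.6750 / 2 = 0.3375 mol
m(Zn) = 0.3375 × 65.38 = 22.1 g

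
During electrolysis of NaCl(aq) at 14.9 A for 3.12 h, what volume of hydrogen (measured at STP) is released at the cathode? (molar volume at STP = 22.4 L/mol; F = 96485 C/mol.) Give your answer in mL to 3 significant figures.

19400 mL

Q = It = 14.9 × 11232 = 1.674×10^5 C
n(e⁻) = 1.674×10^5 / 96485 = 1.735 mol
2H⁺ + 2e⁻ → H₂, so n(H₂) = 1.735 / 2 = 0.8675 mol
V = 0.8675 × 22.4 = 19.43 L
= 19400 mL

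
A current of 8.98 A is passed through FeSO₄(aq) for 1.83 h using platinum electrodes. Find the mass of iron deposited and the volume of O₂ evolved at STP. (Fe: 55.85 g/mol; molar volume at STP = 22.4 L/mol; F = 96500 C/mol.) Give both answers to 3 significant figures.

Q = 8.98 × 6588 = 59160 C; n(e⁻) = 59160 / 96500 = 0.6131 mol
Cathode: Fe²⁺ + 2e⁻ → Fe → n(Fe) = 0.6131/2 = 0.3066 mol → 17.1 g
Anode: 2H₂O → O₂ + 4H⁺ + 4e⁻ → n(O₂) = 0.6131/4 = 0.1533 mol → 3.43 L

17.1 g Fe; 3.43 L O₂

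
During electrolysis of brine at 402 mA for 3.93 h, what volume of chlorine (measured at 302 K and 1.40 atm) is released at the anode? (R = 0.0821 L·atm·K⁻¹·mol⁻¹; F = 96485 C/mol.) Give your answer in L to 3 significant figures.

Charge passed = 0.402 × 14148 = 5687 C
n(e⁻) = 5687 / 96485 = 0.05894 mol
2Cl⁻ → Cl₂ + 2e⁻, so n(Cl₂) = 0.05894 / 2 = 0.02947 mol
V = nRT/P = 0.02947 × 0.0821 × 302 / 1.40 = 0.5219 L

0.522 L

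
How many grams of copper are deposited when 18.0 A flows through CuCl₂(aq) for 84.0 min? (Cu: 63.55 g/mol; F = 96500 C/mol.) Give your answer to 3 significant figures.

Q = It = 18.0 × 5040 = 90720 C
n(e⁻) = 90720 / 96500 = 0.9401 mol
Cu²⁺ + 2e⁻ → Cu, so n(Cu) = 0.9401 / 2 = 0.4701 mol
m = 0.4701 × 63.55 = 29.9 g

29.9 g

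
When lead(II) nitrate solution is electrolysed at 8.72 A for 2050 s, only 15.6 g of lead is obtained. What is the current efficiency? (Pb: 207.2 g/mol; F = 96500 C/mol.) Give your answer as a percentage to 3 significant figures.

Q = 8.72 × 2050 = 17880 C
n(e⁻) = 17880 / 96500 = 0.1853 mol
Pb²⁺ + 2e⁻ → Pb, so theoretical n(Pb) = 0.09265 mol → 19.20 g
Efficiency = 15.6 / 19.20 = 0.8125 = 81.3%

81.3%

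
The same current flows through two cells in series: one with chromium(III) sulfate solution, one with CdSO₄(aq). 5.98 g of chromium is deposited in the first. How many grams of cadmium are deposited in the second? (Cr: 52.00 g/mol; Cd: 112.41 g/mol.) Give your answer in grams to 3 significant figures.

19.4 g

n(Cr) = 5.98 / 52.00 = 0.1150 mol
Cr³⁺ + 3e⁻ → Cr, so n(e⁻) = 3 × 0.1150 = 0.3450 mol
Since the cells are in series, n(e⁻) in the Cd cell is also 0.3450 mol.
Cd²⁺ + 2e⁻ → Cd, so n(Cd) = 0.3450 / 2 = 0.1725 mol
m(Cd) = 0.1725 × 112.41 = 19.4 g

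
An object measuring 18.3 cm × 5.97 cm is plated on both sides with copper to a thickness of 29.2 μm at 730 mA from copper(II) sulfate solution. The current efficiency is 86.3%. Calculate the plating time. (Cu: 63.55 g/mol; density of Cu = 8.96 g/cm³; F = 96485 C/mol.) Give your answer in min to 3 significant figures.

459 min

Plated area = 2 × 18.3 × 5.97 = 218.5 cm²
Volume = 218.5 × 29.2×10⁻⁴ cm = 0.6380 cm³
m(Cu) = 0.6380 × 8.96 = 5.716 g
n(Cu) = 5.716 / 63.55 = 0.08994 mol; n(e⁻) = 2 × 0.08994 = 0.1799 mol
Q = 0.1799 × 96485 / 0.863 = 20110 C
t = 20110 / 0.730 = 27550 s = 459 min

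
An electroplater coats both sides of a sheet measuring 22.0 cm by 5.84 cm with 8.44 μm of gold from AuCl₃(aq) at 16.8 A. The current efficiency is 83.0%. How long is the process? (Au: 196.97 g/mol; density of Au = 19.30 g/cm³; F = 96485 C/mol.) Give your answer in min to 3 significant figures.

Plated area = 2 × 22.0 × 5.84 = 257.0 cm²
Volume = 257.0 × 8.44×10⁻⁴ cm = 0.2169 cm³
m(Au) = 0.2169 × 19.30 = 4.186 g
n(Au) = 4.186 / 196.97 = 0.02125 mol; n(e⁻) = 3 × 0.02125 = 0.06375 mol
Q = 0.06375 × 96485 / 0.830 = 7411 C
t = 7411 / 16.8 = 441.1 s = 7.35 min

7.35 min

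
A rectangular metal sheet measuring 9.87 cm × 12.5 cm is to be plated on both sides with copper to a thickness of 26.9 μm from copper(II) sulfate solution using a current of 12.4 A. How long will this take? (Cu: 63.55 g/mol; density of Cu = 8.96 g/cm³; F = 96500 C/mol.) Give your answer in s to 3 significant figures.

1460 s

Plated area = 2 × 9.87 × 12.5 = 246.8 cm²
Volume = 246.8 × 26.9×10⁻⁴ cm = 0.6639 cm³
m(Cu) = 0.6639 × 8.96 = 5.949 g
n(Cu) = 5.949 / 63.55 = 0.09361 mol; n(e⁻) = 2 × 0.09361 = 0.1872 mol
Q = 0.1872 × 96500 = 18060 C
t = 18060 / 12.4 = 1456 s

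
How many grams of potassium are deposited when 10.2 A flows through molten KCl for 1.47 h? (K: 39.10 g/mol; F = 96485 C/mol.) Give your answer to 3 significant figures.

21.9 g

Q = It = 10.2 × 5292 = 53980 C
n(e⁻) = 53980 / 96485 = 0.5595 mol
K⁺ + e⁻ → K, so n(K) = 0.5595 mol
m = 0.5595 × 39.10 = 21.9 g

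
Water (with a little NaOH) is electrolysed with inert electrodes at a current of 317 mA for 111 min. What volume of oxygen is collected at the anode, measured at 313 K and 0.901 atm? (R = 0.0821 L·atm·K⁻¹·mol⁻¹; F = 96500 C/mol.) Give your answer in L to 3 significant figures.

0.156 L

Q = It = 0.317 × 6660 = 2111 C
Moles of electrons = 2111 / 96500 = 0.02188 mol
2H₂O → O₂ + 4H⁺ + 4e⁻, so n(O₂) = 0.02188 / 4 = 0.005470 mol
V = nRT/P = 0.005470 × 0.0821 × 313 / 0.901 = 0.1560 L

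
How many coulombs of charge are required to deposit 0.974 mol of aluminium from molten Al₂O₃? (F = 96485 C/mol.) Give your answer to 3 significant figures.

Al³⁺ + 3e⁻ → Al, so n(e⁻) = 3 × 0.974 = 2.922 mol
Q = 2.922 × 96485 = 2.819×10^5 C

2.82×10^5 C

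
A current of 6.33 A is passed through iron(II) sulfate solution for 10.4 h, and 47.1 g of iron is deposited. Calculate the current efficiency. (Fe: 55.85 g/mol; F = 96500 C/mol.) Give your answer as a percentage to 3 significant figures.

Q = 6.33 × 37440 = 2.370×10^5 C
n(e⁻) = 2.370×10^5 / 96500 = 2.456 mol
Fe²⁺ + 2e⁻ → Fe, so theoretical n(Fe) = 1.228 mol → 68.58 g
Efficiency = 47.1 / 68.58 = 0.6868 = 68.7%

68.7%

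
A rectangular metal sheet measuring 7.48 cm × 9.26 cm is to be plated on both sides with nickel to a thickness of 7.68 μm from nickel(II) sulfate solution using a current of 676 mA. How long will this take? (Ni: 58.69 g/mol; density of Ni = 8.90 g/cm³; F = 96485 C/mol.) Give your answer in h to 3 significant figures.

1.28 h

Plated area = 2 × 7.48 × 9.26 = 138.5 cm²
Volume = 138.5 × 7.68×10⁻⁴ cm = 0.1064 cm³
m(Ni) = 0.1064 × 8.90 = 0.9470 g
n(Ni) = 0.9470 / 58.69 = 0.01614 mol; n(e⁻) = 2 × 0.01614 = 0.03228 mol
Q = 0.03228 × 96485 = 3115 C
t = 3115 / 0.676 = 4608 s = 1.28 h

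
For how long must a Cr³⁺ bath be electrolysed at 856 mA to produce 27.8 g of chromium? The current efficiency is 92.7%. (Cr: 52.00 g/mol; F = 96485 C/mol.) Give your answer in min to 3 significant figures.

n(Cr) = 27.8 / 52.00 = 0.5346 mol
Cr³⁺ + 3e⁻ → Cr, so n(e⁻) = 3 × 0.5346 = 1.604 mol
Q = 1.604 × 96485 / 0.927 = 1.669×10^5 C
t = Q / I = 1.669×10^5 / 0.856 = 1.950×10^5 s = 3250 min

3250 min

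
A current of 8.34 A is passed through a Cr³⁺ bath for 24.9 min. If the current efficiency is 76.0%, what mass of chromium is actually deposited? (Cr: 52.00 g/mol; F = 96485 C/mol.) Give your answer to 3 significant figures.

1.70 g

Q = 8.34 × 1494 = 12460 C
n(e⁻) = 12460 / 96485 = 0.1291 mol
Cr³⁺ + 3e⁻ → Cr, so theoretical m(Cr) = 0.04303 × 52.00 = 2.238 g
Actual mass = 76.0% × 2.238 = 1.70 g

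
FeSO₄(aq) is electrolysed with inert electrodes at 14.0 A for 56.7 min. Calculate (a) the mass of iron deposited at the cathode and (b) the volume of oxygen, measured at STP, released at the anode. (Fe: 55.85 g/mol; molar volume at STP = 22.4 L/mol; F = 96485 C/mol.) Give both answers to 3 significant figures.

13.8 g Fe; 2.76 L O₂

Q = 14.0 × 3402 = 47630 C; n(e⁻) = 47630 / 96485 = 0.4937 mol
Cathode: Fe²⁺ + 2e⁻ → Fe → n(Fe) = 0.4937/2 = 0.2469 mol → 13.8 g
Anode: 2H₂O → O₂ + 4H⁺ + 4e⁻ → n(O₂) = 0.4937/4 = 0.1234 mol → 2.76 L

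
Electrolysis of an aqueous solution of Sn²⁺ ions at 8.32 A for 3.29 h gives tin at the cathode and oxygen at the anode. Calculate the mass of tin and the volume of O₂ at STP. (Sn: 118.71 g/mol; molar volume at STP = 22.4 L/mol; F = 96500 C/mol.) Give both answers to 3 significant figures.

Q = 8.32 × 11844 = 98540 C; n(e⁻) = 98540 / 96500 = 1.021 mol
Cathode: Sn²⁺ + 2e⁻ → Sn → n(Sn) = 1.021/2 = 0.5105 mol → 60.6 g
Anode: 2H₂O → O₂ + 4H⁺ + 4e⁻ → n(O₂) = 1.021/4 = 0.2553 mol → 5.72 L

60.6 g Sn; 5.72 L O₂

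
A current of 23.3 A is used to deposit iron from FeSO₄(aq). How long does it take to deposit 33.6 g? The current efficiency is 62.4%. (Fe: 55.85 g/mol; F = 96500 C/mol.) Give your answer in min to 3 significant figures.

133 min

n(Fe) = 33.6 / 55.85 = 0.6016 mol
Fe²⁺ + 2e⁻ → Fe, so n(e⁻) = 2 × 0.6016 = 1.203 mol
Q = 1.203 × 96500 / 0.624 = 1.860×10^5 C
t = Q / I = 1.860×10^5 / 23.3 = 7983 s = 133 min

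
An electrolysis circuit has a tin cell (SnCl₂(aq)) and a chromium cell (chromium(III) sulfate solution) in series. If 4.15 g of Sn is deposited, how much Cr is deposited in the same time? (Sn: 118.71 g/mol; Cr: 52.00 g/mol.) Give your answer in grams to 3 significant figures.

1.21 g

n(Sn) = 4.15 / 118.71 = 0.03496 mol
Sn²⁺ + 2e⁻ → Sn, so n(e⁻) = 2 × 0.03496 = 0.06992 mol
Same current for the same time ⇒ same n(e⁻) = 0.06992 mol in both cells.
Cr³⁺ + 3e⁻ → Cr, so n(Cr) = 0.06992 / 3 = 0.02331 mol
m(Cr) = 0.02331 × 52.00 = 1.21 g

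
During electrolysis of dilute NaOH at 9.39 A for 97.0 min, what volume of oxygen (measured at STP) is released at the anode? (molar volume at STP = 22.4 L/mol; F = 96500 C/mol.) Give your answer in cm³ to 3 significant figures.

3170 cm³

Q = 9.39 A × 5820 s = 54650 C
Moles of electrons = 54650 / 96500 = 0.5663 mol
2H₂O → O₂ + 4H⁺ + 4e⁻, so n(O₂) = 0.5663 / 4 = 0.1416 mol
V = 0.1416 × 22.4 = 3.172 L
= 3170 cm³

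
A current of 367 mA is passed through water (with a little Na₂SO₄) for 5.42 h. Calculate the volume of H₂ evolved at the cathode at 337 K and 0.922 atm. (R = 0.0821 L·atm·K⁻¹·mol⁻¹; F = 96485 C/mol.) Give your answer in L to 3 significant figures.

Charge passed = 0.367 × 19512 = 7161 C
Moles of electrons = 7161 / 96485 = 0.07422 mol
2H⁺ + 2e⁻ → H₂, so n(H₂) = 0.07422 / 2 = 0.03711 mol
V = nRT/P = 0.03711 × 0.0821 × 337 / 0.922 = 1.114 L

1.11 L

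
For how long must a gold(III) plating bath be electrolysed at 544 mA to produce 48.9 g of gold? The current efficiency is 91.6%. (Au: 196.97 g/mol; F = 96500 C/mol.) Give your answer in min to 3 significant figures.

n(Au) = 48.9 / 196.97 = 0.2483 mol
Au³⁺ + 3e⁻ → Au, so n(e⁻) = 3 × 0.2483 = 0.7449 mol
Q = 0.7449 × 96500 / 0.916 = 78470 C
t = Q / I = 78470 / 0.544 = 1.442×10^5 s = 2400 min

2400 min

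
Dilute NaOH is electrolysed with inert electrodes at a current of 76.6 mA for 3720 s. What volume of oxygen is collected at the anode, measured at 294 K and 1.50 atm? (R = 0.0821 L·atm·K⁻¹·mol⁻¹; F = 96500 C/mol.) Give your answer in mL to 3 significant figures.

Charge passed = 0.0766 × 3720 = 285.0 C
Moles of electrons = 285.0 / 96500 = 0.002953 mol
2H₂O → O₂ + 4H⁺ + 4e⁻, so n(O₂) = 0.002953 / 4 = 7.383×10^-4 mol
V = nRT/P = 7.383×10^-4 × 0.0821 × 294 / 1.50 = 0.01188 L
= 11.9 mL

11.9 mL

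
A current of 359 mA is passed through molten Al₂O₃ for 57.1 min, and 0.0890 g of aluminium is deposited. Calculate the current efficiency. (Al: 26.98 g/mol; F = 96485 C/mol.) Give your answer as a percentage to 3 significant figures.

77.6%

Q = 0.359 × 3426 = 1230 C
n(e⁻) = 1230 / 96485 = 0.01275 mol
Al³⁺ + 3e⁻ → Al, so theoretical n(Al) = 0.004250 mol → 0.1147 g
Efficiency = 0.0890 / 0.1147 = 0.7759 = 77.6%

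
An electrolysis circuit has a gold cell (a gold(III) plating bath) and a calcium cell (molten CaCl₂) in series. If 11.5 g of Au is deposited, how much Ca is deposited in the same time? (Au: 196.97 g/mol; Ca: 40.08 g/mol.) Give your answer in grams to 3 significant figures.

3.51 g

n(Au) = 11.5 / 196.97 = 0.05838 mol
Au³⁺ + 3e⁻ → Au, so n(e⁻) = 3 × 0.05838 = 0.1751 mol
Since the cells are in series, n(e⁻) in the Ca cell is also 0.1751 mol.
Ca²⁺ + 2e⁻ → Ca, so n(Ca) = 0.1751 / 2 = 0.08755 mol
m(Ca) = 0.08755 × 40.08 = 3.51 g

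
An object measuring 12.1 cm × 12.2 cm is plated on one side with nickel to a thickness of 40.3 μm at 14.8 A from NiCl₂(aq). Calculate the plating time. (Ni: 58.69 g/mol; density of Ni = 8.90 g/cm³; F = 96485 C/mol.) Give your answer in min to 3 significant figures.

Plated area = 12.1 × 12.2 = 147.6 cm²
Volume = 147.6 × 40.3×10⁻⁴ cm = 0.5948 cm³
m(Ni) = 0.5948 × 8.90 = 5.294 g
n(Ni) = 5.294 / 58.69 = 0.09020 mol; n(e⁻) = 2 × 0.09020 = 0.1804 mol
Q = 0.1804 × 96485 = 17410 C
t = 17410 / 14.8 = 1176 s = 19.6 min

19.6 min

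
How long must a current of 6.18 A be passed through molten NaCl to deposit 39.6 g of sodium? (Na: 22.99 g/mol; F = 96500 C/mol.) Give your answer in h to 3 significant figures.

7.47 h

n(Na) = 39.6 / 22.99 = 1.722 mol
Na⁺ + e⁻ → Na, so n(e⁻) = 1.722 mol
Q = 1.722 × 96500 = 1.662×10^5 C
t = Q / I = 1.662×10^5 / 6.18 = 26890 s = 7.47 h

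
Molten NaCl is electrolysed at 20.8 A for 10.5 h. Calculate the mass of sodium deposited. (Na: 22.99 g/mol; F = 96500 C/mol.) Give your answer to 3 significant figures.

Q = It = 20.8 × 37800 = 7.862×10^5 C
n(e⁻) = 7.862×10^5 / 96500 = 8.147 mol
Na⁺ + e⁻ → Na, so n(Na) = 8.147 mol
m = 8.147 × 22.99 = 187 g

187 g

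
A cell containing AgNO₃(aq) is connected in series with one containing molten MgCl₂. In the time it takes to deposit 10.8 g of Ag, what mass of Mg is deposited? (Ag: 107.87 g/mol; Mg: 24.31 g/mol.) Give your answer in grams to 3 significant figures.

1.22 g

n(Ag) = 10.8 / 107.87 = 0.1001 mol
Ag⁺ + e⁻ → Ag, so n(e⁻) = 0.1001 mol
The cells are in series, so the same charge (and hence the same n(e⁻) = 0.1001 mol) passes through both.
Mg²⁺ + 2e⁻ → Mg, so n(Mg) = 0.1001 / 2 = 0.05005 mol
m(Mg) = 0.05005 × 24.31 = 1.22 g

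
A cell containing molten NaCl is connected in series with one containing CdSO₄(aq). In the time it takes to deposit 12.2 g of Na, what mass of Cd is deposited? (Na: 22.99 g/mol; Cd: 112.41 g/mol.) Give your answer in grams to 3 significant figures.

29.8 g

n(Na) = 12.2 / 22.99 = 0.5307 mol
Na⁺ + e⁻ → Na, so n(e⁻) = 0.5307 mol
Since the cells are in series, n(e⁻) in the Cd cell is also 0.5307 mol.
Cd²⁺ + 2e⁻ → Cd, so n(Cd) = 0.5307 / 2 = 0.2654 mol
m(Cd) = 0.2654 × 112.41 = 29.8 g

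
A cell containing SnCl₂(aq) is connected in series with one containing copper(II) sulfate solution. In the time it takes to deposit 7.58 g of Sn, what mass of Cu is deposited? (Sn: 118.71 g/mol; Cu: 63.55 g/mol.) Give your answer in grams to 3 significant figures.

n(Sn) = 7.58 / 118.71 = 0.06385 mol
Sn²⁺ + 2e⁻ → Sn, so n(e⁻) = 2 × 0.06385 = 0.1277 mol
Since the cells are in series, n(e⁻) in the Cu cell is also 0.1277 mol.
Cu²⁺ + 2e⁻ → Cu, so n(Cu) = 0.1277 / 2 = 0.06385 mol
m(Cu) = 0.06385 × 63.55 = 4.06 g

4.06 g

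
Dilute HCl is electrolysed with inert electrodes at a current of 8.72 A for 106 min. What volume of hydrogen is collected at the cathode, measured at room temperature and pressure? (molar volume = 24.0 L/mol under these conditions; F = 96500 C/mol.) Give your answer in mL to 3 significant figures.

6900 mL

Q = 8.72 A × 6360 s = 55460 C
n(e⁻) = Q/F = 55460/96500 = 0.5747 mol
2H⁺ + 2e⁻ → H₂, so n(H₂) = 0.5747 / 2 = 0.2874 mol
V = 0.2874 × 24.0 = 6.898 L
= 6900 mL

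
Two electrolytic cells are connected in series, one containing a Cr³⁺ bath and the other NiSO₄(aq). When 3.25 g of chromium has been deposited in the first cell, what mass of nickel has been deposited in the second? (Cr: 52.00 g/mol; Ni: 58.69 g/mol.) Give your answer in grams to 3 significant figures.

5.50 g

n(Cr) = 3.25 / 52.00 = 0.06250 mol
Cr³⁺ + 3e⁻ → Cr, so n(e⁻) = 3 × 0.06250 = 0.1875 mol
Since the cells are in series, n(e⁻) in the Ni cell is also 0.1875 mol.
Ni²⁺ + 2e⁻ → Ni, so n(Ni) = 0.1875 / 2 = 0.09375 mol
m(Ni) = 0.09375 × 58.69 = 5.50 g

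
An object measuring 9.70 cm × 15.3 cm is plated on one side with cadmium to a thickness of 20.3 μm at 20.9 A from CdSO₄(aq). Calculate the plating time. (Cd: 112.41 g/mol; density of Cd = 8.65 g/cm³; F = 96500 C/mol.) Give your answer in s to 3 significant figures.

Plated area = 9.70 × 15.3 = 148.4 cm²
Volume = 148.4 × 20.3×10⁻⁴ cm = 0.3013 cm³
m(Cd) = 0.3013 × 8.65 = 2.606 g
n(Cd) = 2.606 / 112.41 = 0.02318 mol; n(e⁻) = 2 × 0.02318 = 0.04636 mol
Q = 0.04636 × 96500 = 4474 C
t = 4474 / 20.9 = 214.1 s

214 s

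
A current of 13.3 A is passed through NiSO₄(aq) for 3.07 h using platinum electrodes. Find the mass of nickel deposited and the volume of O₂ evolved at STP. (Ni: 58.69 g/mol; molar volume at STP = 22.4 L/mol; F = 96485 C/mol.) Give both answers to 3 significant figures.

44.7 g Ni; 8.53 L O₂

Q = 13.3 × 11052 = 1.470×10^5 C; n(e⁻) = 1.470×10^5 / 96485 = 1.524 mol
Cathode: Ni²⁺ + 2e⁻ → Ni → n(Ni) = 1.524/2 = 0.7620 mol → 44.7 g
Anode: 2H₂O → O₂ + 4H⁺ + 4e⁻ → n(O₂) = 1.524/4 = 0.3810 mol → 8.53 L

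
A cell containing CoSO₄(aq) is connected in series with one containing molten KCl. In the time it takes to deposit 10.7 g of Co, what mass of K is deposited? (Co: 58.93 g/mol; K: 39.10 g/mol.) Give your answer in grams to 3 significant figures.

n(Co) = 10.7 / 58.93 = 0.1816 mol
Co²⁺ + 2e⁻ → Co, so n(e⁻) = 2 × 0.1816 = 0.3632 mol
In series, the same 0.3632 mol of electrons flows through the second cell.
K⁺ + e⁻ → K, so n(K) = 0.3632 mol
m(K) = 0.3632 × 39.10 = 14.2 g

14.2 g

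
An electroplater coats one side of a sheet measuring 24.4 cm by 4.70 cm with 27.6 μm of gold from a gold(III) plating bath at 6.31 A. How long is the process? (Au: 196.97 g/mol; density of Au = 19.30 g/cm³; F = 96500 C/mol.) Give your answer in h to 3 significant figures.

Plated area = 24.4 × 4.70 = 114.7 cm²
Volume = 114.7 × 27.6×10⁻⁴ cm = 0.3166 cm³
m(Au) = 0.3166 × 19.30 = 6.110 g
n(Au) = 6.110 / 196.97 = 0.03102 mol; n(e⁻) = 3 × 0.03102 = 0.09306 mol
Q = 0.09306 × 96500 = 8980 C
t = 8980 / 6.31 = 1423 s = 0.395 h

0.395 h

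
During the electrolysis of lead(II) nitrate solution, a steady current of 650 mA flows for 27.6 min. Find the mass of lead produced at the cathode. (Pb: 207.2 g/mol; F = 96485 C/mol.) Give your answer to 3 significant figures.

1.16 g

Q = 0.650 A × 1656 s = 1076 C
Moles of electrons = 1076 / 96485 = 0.01115 mol
Pb²⁺ + 2e⁻ → Pb, so n(Pb) = 0.01115 / 2 = 0.005575 mol
m = 0.005575 × 207.2 = 1.16 g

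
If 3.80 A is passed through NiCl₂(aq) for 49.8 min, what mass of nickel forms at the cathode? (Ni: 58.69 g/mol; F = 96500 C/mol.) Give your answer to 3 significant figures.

3.45 g

Q = 3.80 A × 2988 s = 11350 C
Moles of electrons = 11350 / 96500 = 0.1176 mol
Ni²⁺ + 2e⁻ → Ni, so n(Ni) = 0.1176 / 2 = 0.05880 mol
m = 0.05880 × 58.69 = 3.45 g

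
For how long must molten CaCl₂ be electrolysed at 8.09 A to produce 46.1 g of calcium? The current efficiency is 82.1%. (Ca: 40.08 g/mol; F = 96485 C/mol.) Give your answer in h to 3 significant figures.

9.28 h

n(Ca) = 46.1 / 40.08 = 1.150 mol
Ca²⁺ + 2e⁻ → Ca, so n(e⁻) = 2 × 1.150 = 2.300 mol
Q = 2.300 × 96485 / 0.821 = 2.703×10^5 C
t = Q / I = 2.703×10^5 / 8.09 = 33410 s = 9.28 h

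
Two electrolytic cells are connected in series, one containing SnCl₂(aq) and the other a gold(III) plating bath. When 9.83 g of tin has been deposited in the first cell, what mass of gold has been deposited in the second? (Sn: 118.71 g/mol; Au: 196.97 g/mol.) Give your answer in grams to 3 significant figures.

10.9 g

n(Sn) = 9.83 / 118.71 = 0.08281 mol
Sn²⁺ + 2e⁻ → Sn, so n(e⁻) = 2 × 0.08281 = 0.1656 mol
In series, the same 0.1656 mol of electrons flows through the second cell.
Au³⁺ + 3e⁻ → Au, so n(Au) = 0.1656 / 3 = 0.05520 mol
m(Au) = 0.05520 × 196.97 = 10.9 g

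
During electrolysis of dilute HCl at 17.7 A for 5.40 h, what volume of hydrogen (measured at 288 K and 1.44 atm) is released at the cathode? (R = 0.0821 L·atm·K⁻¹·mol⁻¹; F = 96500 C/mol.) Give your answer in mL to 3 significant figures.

Charge passed = 17.7 × 19440 = 3.441×10^5 C
n(e⁻) = Q/F = 3.441×10^5/96500 = 3.566 mol
2H⁺ + 2e⁻ → H₂, so n(H₂) = 3.566 / 2 = 1.783 mol
V = nRT/P = 1.783 × 0.0821 × 288 / 1.44 = 29.28 L
= 29300 mL

29300 mL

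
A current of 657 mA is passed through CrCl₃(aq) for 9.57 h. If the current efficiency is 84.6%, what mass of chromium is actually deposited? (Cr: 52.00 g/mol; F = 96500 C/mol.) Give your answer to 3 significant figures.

Q = 0.657 × 34452 = 22630 C
n(e⁻) = 22630 / 96500 = 0.2345 mol
Cr³⁺ + 3e⁻ → Cr, so theoretical m(Cr) = 0.07817 × 52.00 = 4.065 g
Actual mass = 84.6% × 4.065 = 3.44 g

3.44 g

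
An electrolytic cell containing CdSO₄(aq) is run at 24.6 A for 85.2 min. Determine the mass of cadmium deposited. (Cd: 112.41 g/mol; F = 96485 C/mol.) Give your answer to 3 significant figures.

Q = 24.6 A × 5112 s = 1.258×10^5 C
n(e⁻) = 1.258×10^5 / 96485 = 1.304 mol
Cd²⁺ + 2e⁻ → Cd, so n(Cd) = 1.304 / 2 = 0.6520 mol
m = 0.6520 × 112.41 = 73.3 g

73.3 g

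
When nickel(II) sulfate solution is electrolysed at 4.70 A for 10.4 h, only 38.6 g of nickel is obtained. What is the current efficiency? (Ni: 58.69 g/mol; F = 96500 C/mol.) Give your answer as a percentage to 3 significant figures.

72.1%

Q = 4.70 × 37440 = 1.760×10^5 C
n(e⁻) = 1.760×10^5 / 96500 = 1.824 mol
Ni²⁺ + 2e⁻ → Ni, so theoretical n(Ni) = 0.9120 mol → 53.53 g
Efficiency = 38.6 / 53.53 = 0.7211 = 72.1%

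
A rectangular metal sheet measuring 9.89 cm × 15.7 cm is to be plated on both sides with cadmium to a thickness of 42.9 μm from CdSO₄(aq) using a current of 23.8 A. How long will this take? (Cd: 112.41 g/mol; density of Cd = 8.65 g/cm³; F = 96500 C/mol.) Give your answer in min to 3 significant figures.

Plated area = 2 × 9.89 × 15.7 = 310.5 cm²
Volume = 310.5 × 42.9×10⁻⁴ cm = 1.332 cm³
m(Cd) = 1.332 × 8.65 = 11.52 g
n(Cd) = 11.52 / 112.41 = 0.1025 mol; n(e⁻) = 2 × 0.1025 = 0.2050 mol
Q = 0.2050 × 96500 = 19780 C
t = 19780 / 23.8 = 831.1 s = 13.9 min

13.9 min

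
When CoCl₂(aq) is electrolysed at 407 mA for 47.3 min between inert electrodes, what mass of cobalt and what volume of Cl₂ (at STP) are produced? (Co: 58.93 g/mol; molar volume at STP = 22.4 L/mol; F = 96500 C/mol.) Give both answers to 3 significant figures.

0.353 g Co; 0.134 L Cl₂

Q = 0.407 × 2838 = 1155 C; n(e⁻) = 1155 / 96500 = 0.01197 mol
Cathode: Co²⁺ + 2e⁻ → Co → n(Co) = 0.01197/2 = 0.005985 mol → 0.353 g
Anode: 2Cl⁻ → Cl₂ + 2e⁻ → n(Cl₂) = 0.01197/2 = 0.005985 mol → 0.134 L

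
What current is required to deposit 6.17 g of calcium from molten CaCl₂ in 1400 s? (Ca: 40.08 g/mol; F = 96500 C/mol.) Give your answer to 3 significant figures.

n(Ca) = 6.17 / 40.08 = 0.1539 mol
Ca²⁺ + 2e⁻ → Ca, so n(e⁻) = 2 × 0.1539 = 0.3078 mol
Q = 0.3078 × 96500 = 29700 C
I = Q / t = 29700 / 1400 s = 21.2 A

21.2 A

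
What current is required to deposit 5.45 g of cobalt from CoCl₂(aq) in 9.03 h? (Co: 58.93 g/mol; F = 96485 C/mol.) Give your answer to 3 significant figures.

0.549 A

n(Co) = 5.45 / 58.93 = 0.09248 mol
Co²⁺ + 2e⁻ → Co, so n(e⁻) = 2 × 0.09248 = 0.1850 mol
Q = 0.1850 × 96485 = 17850 C
I = Q / t = 17850 / 32508 s = 0.549 A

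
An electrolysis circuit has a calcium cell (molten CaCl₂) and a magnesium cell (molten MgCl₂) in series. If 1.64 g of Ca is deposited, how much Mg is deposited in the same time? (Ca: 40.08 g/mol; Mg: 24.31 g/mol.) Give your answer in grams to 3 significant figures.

0.995 g

n(Ca) = 1.64 / 40.08 = 0.04092 mol
Ca²⁺ + 2e⁻ → Ca, so n(e⁻) = 2 × 0.04092 = 0.08184 mol
In series, the same 0.08184 mol of electrons flows through the second cell.
Mg²⁺ + 2e⁻ → Mg, so n(Mg) = 0.08184 / 2 = 0.04092 mol
m(Mg) = 0.04092 × 24.31 = 0.995 g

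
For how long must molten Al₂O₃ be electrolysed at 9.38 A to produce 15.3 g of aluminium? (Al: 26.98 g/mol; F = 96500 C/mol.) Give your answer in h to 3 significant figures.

4.86 h

n(Al) = 15.3 / 26.98 = 0.5671 mol
Al³⁺ + 3e⁻ → Al, so n(e⁻) = 3 × 0.5671 = 1.701 mol
Q = 1.701 × 96500 = 1.641×10^5 C
t = Q / I = 1.641×10^5 / 9.38 = 17490 s = 4.86 h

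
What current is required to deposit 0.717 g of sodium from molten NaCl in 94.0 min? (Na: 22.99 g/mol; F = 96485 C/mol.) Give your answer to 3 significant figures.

n(Na) = 0.717 / 22.99 = 0.03119 mol
Na⁺ + e⁻ → Na, so n(e⁻) = 0.03119 mol
Q = 0.03119 × 96485 = 3009 C
I = Q / t = 3009 / 5640 s = 0.534 A

0.534 A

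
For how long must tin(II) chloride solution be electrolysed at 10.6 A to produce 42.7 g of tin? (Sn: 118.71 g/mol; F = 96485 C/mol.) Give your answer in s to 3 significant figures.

n(Sn) = 42.7 / 118.71 = 0.3597 mol
Sn²⁺ + 2e⁻ → Sn, so n(e⁻) = 2 × 0.3597 = 0.7194 mol
Q = 0.7194 × 96485 = 69410 C
t = Q / I = 69410 / 10.6 = 6548 s

6550 s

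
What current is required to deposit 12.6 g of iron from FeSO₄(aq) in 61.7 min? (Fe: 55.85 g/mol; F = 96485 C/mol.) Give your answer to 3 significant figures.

11.8 A

n(Fe) = 12.6 / 55.85 = 0.2256 mol
Fe²⁺ + 2e⁻ → Fe, so n(e⁻) = 2 × 0.2256 = 0.4512 mol
Q = 0.4512 × 96485 = 43530 C
I = Q / t = 43530 / 3702 s = 11.8 A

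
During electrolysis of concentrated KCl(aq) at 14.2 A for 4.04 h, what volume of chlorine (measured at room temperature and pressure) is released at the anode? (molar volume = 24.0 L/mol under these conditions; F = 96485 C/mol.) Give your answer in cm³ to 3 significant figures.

25700 cm³

Q = 14.2 A × 14544 s = 2.065×10^5 C
Moles of electrons = 2.065×10^5 / 96485 = 2.140 mol
2Cl⁻ → Cl₂ + 2e⁻, so n(Cl₂) = 2.140 / 2 = 1.070 mol
V = 1.070 × 24.0 = 25.68 L
= 25700 cm³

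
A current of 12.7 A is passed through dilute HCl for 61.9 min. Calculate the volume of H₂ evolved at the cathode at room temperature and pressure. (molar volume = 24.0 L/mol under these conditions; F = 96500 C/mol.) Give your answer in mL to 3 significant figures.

Q = It = 12.7 × 3714 = 47170 C
Moles of electrons = 47170 / 96500 = 0.4888 mol
2H⁺ + 2e⁻ → H₂, so n(H₂) = 0.4888 / 2 = 0.2444 mol
V = 0.2444 × 24.0 = 5.866 L
= 5870 mL

5870 mL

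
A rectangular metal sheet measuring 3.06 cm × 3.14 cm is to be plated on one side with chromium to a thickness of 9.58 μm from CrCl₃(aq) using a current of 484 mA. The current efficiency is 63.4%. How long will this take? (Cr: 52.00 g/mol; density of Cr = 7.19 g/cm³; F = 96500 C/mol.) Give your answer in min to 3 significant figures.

20.0 min

Plated area = 3.06 × 3.14 = 9.608 cm²
Volume = 9.608 × 9.58×10⁻⁴ cm = 0.009204 cm³
m(Cr) = 0.009204 × 7.19 = 0.06618 g
n(Cr) = 0.06618 / 52.00 = 0.001273 mol; n(e⁻) = 3 × 0.001273 = 0.003819 mol
Q = 0.003819 × 96500 / 0.634 = 581.3 C
t = 581.3 / 0.484 = 1201 s = 20.0 min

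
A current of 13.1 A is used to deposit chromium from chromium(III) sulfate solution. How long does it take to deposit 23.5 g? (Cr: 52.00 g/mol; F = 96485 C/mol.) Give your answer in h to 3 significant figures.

2.77 h

n(Cr) = 23.5 / 52.00 = 0.4519 mol
Cr³⁺ + 3e⁻ → Cr, so n(e⁻) = 3 × 0.4519 = 1.356 mol
Q = 1.356 × 96485 = 1.308×10^5 C
t = Q / I = 1.308×10^5 / 13.1 = 9985 s = 2.77 h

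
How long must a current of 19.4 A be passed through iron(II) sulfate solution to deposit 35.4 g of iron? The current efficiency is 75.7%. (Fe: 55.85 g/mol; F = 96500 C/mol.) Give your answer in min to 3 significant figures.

n(Fe) = 35.4 / 55.85 = 0.6338 mol
Fe²⁺ + 2e⁻ → Fe, so n(e⁻) = 2 × 0.6338 = 1.268 mol
Q = 1.268 × 96500 / 0.757 = 1.616×10^5 C
t = Q / I = 1.616×10^5 / 19.4 = 8330 s = 139 min

139 min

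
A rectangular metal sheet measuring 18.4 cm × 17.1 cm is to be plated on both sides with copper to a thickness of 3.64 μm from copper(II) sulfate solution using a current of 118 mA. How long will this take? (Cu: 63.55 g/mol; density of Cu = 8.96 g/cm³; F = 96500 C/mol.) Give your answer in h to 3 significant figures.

Plated area = 2 × 18.4 × 17.1 = 629.3 cm²
Volume = 629.3 × 3.64×10⁻⁴ cm = 0.2291 cm³
m(Cu) = 0.2291 × 8.96 = 2.053 g
n(Cu) = 2.053 / 63.55 = 0.03231 mol; n(e⁻) = 2 × 0.03231 = 0.06462 mol
Q = 0.06462 × 96500 = 6236 C
t = 6236 / 0.118 = 52850 s = 14.7 h

14.7 h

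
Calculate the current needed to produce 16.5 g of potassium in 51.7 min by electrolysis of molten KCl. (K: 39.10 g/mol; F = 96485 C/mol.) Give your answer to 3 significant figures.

n(K) = 16.5 / 39.10 = 0.4220 mol
K⁺ + e⁻ → K, so n(e⁻) = 0.4220 mol
Q = 0.4220 × 96485 = 40720 C
I = Q / t = 40720 / 3102 s = 13.1 A

13.1 A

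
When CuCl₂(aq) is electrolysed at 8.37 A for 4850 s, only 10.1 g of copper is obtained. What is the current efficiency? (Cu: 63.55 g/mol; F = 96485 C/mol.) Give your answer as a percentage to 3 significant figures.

Q = 8.37 × 4850 = 40590 C
n(e⁻) = 40590 / 96485 = 0.4207 mol
Cu²⁺ + 2e⁻ → Cu, so theoretical n(Cu) = 0.2104 mol → 13.37 g
Efficiency = 10.1 / 13.37 = 0.7554 = 75.5%

75.5%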